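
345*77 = 26565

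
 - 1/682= - 1 + 681/682 = - 0.00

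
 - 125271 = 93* ( - 1347)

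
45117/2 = 22558 +1/2 = 22558.50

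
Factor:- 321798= -2^1 * 3^1 * 53633^1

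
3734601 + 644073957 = 647808558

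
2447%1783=664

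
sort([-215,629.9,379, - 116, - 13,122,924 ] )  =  [ - 215, - 116, - 13, 122,379, 629.9,924]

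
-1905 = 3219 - 5124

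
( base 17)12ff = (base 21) D17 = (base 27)7oa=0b1011010000001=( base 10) 5761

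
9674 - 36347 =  - 26673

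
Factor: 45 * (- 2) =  - 90 = - 2^1 * 3^2 * 5^1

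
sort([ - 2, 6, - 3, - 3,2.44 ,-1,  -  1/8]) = [ - 3,- 3, - 2, - 1,-1/8,2.44 , 6]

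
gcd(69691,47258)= 1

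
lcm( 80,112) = 560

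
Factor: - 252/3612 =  - 3^1*43^( - 1) = - 3/43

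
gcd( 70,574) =14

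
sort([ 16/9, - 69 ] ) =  [ - 69, 16/9]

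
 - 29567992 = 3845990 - 33413982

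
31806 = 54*589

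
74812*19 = 1421428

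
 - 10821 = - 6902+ - 3919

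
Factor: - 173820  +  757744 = 2^2*11^1 * 23^1 * 577^1 = 583924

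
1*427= 427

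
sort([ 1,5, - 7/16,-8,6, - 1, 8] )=[ - 8, - 1, - 7/16, 1, 5, 6,  8 ]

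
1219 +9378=10597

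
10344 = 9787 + 557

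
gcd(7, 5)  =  1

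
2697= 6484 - 3787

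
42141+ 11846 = 53987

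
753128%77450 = 56078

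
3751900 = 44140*85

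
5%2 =1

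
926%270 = 116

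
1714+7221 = 8935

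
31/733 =31/733 =0.04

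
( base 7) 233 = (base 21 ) 5H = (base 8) 172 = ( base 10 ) 122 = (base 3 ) 11112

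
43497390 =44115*986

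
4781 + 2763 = 7544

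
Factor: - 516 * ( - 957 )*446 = 2^3 *3^2 *11^1*29^1*43^1 * 223^1 = 220240152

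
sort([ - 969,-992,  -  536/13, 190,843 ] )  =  [ - 992, - 969, - 536/13,  190,  843 ] 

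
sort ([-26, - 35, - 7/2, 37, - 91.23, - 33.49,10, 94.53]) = [  -  91.23, - 35,-33.49, - 26, - 7/2, 10 , 37, 94.53]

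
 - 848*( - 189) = 160272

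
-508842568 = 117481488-626324056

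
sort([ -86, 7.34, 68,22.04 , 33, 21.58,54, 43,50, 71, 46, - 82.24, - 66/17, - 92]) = [ - 92, - 86, - 82.24, - 66/17, 7.34, 21.58, 22.04, 33, 43 , 46, 50, 54,68,71]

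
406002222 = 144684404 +261317818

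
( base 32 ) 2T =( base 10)93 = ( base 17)58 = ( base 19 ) 4H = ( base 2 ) 1011101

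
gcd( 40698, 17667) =9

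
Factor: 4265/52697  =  5^1*853^1 * 52697^(-1)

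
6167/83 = 6167/83 = 74.30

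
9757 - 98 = 9659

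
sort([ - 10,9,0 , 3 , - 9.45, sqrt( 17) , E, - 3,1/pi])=[ - 10, - 9.45 , - 3,0, 1/pi , E,3, sqrt(17 ),9 ] 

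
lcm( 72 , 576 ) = 576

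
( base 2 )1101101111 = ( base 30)t9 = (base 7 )2364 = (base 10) 879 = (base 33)ql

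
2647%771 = 334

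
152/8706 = 76/4353 = 0.02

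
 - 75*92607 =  - 6945525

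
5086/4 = 1271 + 1/2 = 1271.50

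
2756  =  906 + 1850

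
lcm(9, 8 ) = 72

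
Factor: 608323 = 19^1*101^1 * 317^1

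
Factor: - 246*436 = - 2^3*3^1*41^1 * 109^1 = -107256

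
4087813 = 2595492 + 1492321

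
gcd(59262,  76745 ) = 1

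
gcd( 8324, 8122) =2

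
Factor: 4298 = 2^1* 7^1*307^1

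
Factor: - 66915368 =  - 2^3* 13^1 * 449^1*1433^1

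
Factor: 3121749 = 3^2 *59^1  *5879^1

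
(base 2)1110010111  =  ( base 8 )1627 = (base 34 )r1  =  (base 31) tk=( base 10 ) 919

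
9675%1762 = 865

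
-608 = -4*152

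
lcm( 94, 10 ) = 470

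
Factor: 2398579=19^1*126241^1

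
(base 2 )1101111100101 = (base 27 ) 9LD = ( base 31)7DB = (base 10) 7141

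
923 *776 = 716248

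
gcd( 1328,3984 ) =1328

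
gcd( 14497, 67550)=7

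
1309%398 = 115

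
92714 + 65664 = 158378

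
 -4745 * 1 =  - 4745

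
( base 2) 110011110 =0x19e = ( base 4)12132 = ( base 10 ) 414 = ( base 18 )150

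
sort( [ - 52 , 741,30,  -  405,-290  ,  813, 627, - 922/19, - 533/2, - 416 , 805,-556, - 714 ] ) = [ - 714, - 556, - 416, - 405, - 290, - 533/2, - 52, - 922/19,30, 627,741,805, 813] 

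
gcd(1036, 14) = 14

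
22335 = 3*7445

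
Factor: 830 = 2^1*5^1*83^1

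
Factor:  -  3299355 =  - 3^2*  5^1*157^1*467^1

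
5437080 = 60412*90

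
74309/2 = 37154+ 1/2 = 37154.50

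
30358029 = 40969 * 741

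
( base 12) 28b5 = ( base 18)ebb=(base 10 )4745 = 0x1289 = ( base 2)1001010001001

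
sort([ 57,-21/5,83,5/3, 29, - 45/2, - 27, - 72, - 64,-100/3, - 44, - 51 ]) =[  -  72,-64,- 51,  -  44, - 100/3, - 27, - 45/2,-21/5 , 5/3, 29, 57,83 ] 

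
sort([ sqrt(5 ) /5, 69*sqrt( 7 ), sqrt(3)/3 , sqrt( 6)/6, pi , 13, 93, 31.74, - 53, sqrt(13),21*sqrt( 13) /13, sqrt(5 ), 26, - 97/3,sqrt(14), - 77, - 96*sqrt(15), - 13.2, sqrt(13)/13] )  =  [ - 96* sqrt(15 ), - 77, - 53, - 97/3, - 13.2, sqrt(13)/13,sqrt( 6)/6, sqrt (5) /5, sqrt (3)/3, sqrt( 5), pi, sqrt( 13),sqrt(14 ),  21*sqrt(13)/13, 13, 26, 31.74 , 93, 69*sqrt(7 )]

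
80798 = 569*142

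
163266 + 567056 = 730322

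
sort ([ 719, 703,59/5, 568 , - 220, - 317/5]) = [ - 220,-317/5, 59/5, 568, 703,719] 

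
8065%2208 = 1441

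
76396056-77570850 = -1174794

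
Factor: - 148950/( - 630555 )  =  2^1*3^1*5^1*127^(-1 ) = 30/127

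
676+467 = 1143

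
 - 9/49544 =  - 1+49535/49544  =  - 0.00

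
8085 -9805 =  - 1720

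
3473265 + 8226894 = 11700159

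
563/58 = 9 + 41/58 = 9.71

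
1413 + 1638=3051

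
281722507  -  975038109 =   -  693315602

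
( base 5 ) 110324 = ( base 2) 111011111111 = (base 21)8EH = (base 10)3839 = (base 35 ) 34o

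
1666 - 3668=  - 2002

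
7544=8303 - 759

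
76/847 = 76/847 = 0.09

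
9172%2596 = 1384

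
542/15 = 542/15 = 36.13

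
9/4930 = 9/4930= 0.00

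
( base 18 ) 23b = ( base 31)N0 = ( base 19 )1ia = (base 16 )2c9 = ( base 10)713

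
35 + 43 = 78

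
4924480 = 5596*880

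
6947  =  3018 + 3929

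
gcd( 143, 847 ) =11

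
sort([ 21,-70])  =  [- 70,21] 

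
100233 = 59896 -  - 40337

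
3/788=3/788= 0.00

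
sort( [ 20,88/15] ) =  [88/15, 20 ] 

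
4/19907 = 4/19907 = 0.00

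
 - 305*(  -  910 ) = 277550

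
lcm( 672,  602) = 28896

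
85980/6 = 14330= 14330.00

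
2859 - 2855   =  4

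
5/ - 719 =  - 5/719 = - 0.01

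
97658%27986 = 13700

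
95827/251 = 381 + 196/251 = 381.78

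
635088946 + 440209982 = 1075298928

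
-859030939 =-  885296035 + 26265096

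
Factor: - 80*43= - 3440 = - 2^4*5^1*43^1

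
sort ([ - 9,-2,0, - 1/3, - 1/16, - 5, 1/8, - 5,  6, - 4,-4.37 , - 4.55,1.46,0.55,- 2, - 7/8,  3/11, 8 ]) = [ - 9, - 5, - 5  , - 4.55, - 4.37,- 4, - 2, - 2, - 7/8 , - 1/3, - 1/16,0 , 1/8, 3/11, 0.55,1.46, 6,8]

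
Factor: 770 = 2^1*5^1 * 7^1*11^1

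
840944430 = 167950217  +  672994213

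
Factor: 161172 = 2^2 * 3^2* 11^2*37^1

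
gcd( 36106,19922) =14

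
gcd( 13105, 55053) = 1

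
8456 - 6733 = 1723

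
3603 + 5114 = 8717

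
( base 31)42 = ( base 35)3l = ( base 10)126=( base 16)7E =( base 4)1332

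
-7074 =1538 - 8612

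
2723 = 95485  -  92762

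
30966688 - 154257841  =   - 123291153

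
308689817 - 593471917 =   -  284782100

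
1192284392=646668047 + 545616345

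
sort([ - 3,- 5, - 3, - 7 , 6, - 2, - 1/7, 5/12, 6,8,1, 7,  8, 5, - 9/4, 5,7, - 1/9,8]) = [ - 7, - 5, - 3, - 3,  -  9/4,  -  2,  -  1/7, - 1/9, 5/12, 1, 5, 5, 6,6, 7, 7,8, 8, 8] 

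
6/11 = 6/11 = 0.55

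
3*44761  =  134283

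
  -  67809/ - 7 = 9687/1 = 9687.00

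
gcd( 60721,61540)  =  1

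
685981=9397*73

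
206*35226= 7256556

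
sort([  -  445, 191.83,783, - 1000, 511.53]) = [-1000,  -  445 , 191.83,511.53,  783 ] 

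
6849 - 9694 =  - 2845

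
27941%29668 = 27941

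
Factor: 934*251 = 2^1*251^1*467^1 = 234434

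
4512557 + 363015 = 4875572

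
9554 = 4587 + 4967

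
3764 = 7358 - 3594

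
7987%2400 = 787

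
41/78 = 41/78  =  0.53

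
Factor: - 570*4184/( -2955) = 158992/197 = 2^4*19^1*197^( - 1) * 523^1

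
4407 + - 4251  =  156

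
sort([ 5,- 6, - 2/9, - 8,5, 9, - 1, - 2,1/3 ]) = [ - 8, - 6, - 2, - 1,-2/9, 1/3,5, 5,9]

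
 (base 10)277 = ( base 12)1B1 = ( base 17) G5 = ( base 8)425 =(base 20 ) dh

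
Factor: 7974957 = 3^1*61^1*43579^1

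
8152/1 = 8152 = 8152.00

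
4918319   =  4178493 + 739826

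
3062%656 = 438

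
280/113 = 280/113= 2.48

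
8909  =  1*8909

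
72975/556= 131 + 1/4 = 131.25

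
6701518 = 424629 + 6276889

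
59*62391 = 3681069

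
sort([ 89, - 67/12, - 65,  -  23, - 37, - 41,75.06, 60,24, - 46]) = [- 65, - 46, - 41, - 37, - 23, - 67/12,24,60,75.06 , 89]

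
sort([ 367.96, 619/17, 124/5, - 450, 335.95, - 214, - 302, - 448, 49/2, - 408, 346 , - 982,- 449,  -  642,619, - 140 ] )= [ - 982,-642 , - 450, - 449 , - 448, - 408, - 302, - 214 , - 140,49/2 , 124/5,619/17,335.95 , 346,367.96, 619 ] 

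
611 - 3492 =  - 2881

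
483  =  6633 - 6150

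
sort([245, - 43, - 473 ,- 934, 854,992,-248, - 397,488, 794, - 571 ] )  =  [ - 934,-571, - 473,-397, - 248,  -  43, 245, 488, 794, 854, 992]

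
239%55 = 19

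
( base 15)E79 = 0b110011000000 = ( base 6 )23040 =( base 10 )3264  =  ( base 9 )4426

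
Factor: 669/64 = 2^( - 6 )*3^1* 223^1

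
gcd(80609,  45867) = 1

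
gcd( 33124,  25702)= 2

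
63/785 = 63/785 = 0.08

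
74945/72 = 1040 +65/72=1040.90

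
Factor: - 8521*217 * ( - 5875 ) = 10863209875 =5^3*7^1*31^1*47^1 *8521^1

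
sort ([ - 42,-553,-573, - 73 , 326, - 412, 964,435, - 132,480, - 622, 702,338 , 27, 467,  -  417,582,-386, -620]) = [ - 622 , - 620, -573, - 553, - 417, - 412, - 386, - 132, - 73 , - 42 , 27,  326 , 338,  435,467, 480,582,702 , 964]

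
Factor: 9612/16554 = 2^1*3^2*31^( - 1)= 18/31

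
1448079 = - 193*( - 7503)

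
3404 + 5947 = 9351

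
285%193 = 92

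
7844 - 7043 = 801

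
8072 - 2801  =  5271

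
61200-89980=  - 28780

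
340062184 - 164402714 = 175659470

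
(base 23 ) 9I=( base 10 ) 225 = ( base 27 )89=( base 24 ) 99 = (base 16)E1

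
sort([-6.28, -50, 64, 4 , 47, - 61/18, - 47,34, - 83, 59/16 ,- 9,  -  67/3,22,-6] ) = [ - 83 , - 50, - 47, - 67/3, - 9, - 6.28, - 6, - 61/18, 59/16,  4,22, 34 , 47,  64]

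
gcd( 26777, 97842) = 1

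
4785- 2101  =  2684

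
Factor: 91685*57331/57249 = 5256392735/57249 =3^( - 2) * 5^1 * 11^1*1667^1*6361^( - 1 ) * 57331^1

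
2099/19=2099/19=110.47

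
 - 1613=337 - 1950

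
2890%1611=1279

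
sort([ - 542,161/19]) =[ - 542, 161/19] 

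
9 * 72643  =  653787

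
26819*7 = 187733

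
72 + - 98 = -26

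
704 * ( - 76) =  -53504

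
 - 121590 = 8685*( - 14)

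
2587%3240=2587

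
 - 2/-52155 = 2/52155 = 0.00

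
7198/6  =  3599/3 =1199.67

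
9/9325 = 9/9325= 0.00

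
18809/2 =9404+ 1/2 = 9404.50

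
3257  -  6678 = -3421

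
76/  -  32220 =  - 19/8055 = -0.00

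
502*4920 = 2469840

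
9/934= 9/934=0.01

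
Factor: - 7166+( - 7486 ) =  - 14652 = - 2^2 * 3^2 * 11^1  *  37^1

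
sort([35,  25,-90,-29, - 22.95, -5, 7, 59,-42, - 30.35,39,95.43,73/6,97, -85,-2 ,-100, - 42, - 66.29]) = [ - 100,  -  90,-85,-66.29,-42,-42, - 30.35, - 29, - 22.95,  -  5,-2,7,73/6,25,35,39,59,95.43,97] 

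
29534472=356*82962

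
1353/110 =12 + 3/10 = 12.30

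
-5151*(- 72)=370872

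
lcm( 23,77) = 1771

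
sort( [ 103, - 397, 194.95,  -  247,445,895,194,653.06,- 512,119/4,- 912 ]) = [-912,-512, - 397,  -  247,119/4 , 103 , 194,  194.95,445, 653.06,895 ] 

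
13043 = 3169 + 9874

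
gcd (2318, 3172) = 122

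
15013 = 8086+6927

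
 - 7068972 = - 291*24292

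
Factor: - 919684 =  - 2^2*43^1 * 5347^1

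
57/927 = 19/309 = 0.06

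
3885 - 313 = 3572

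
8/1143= 8/1143 = 0.01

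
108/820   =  27/205= 0.13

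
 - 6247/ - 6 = 1041 + 1/6  =  1041.17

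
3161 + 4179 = 7340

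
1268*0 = 0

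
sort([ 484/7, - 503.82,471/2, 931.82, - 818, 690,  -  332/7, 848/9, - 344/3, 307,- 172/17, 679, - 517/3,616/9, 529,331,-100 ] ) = [ - 818, - 503.82, - 517/3, - 344/3,- 100,-332/7, - 172/17,  616/9, 484/7,  848/9,471/2, 307, 331, 529, 679,  690, 931.82 ]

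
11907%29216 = 11907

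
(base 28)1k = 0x30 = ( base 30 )1i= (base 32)1G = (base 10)48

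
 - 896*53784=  - 48190464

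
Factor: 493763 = 41^1*12043^1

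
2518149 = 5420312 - 2902163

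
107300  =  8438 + 98862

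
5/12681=5/12681 = 0.00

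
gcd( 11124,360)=36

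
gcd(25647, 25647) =25647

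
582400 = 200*2912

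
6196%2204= 1788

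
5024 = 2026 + 2998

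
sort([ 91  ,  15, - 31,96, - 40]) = [ - 40, - 31, 15,  91,96]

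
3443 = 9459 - 6016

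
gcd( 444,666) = 222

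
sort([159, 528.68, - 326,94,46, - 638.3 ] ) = [-638.3 ,-326,46,94,  159, 528.68 ]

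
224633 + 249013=473646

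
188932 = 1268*149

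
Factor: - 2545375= - 5^3*7^1 * 2909^1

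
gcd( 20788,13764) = 4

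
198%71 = 56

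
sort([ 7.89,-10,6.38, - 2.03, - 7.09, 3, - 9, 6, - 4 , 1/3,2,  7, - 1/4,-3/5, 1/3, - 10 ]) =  [ - 10, - 10, - 9, - 7.09,-4, - 2.03, - 3/5,-1/4,  1/3,1/3,  2, 3 , 6, 6.38, 7, 7.89 ] 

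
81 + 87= 168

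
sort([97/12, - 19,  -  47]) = [-47,  -  19,97/12]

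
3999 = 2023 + 1976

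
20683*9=186147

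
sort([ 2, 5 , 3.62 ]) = [ 2, 3.62 , 5 ] 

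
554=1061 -507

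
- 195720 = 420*( - 466) 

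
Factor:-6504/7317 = -2^3*3^( - 2) = - 8/9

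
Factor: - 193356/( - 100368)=131/68 = 2^(-2 )*17^( - 1 )*131^1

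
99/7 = 99/7  =  14.14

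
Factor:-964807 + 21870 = -942937 = - 97^1 * 9721^1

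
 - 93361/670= - 93361/670 = - 139.34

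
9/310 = 9/310 = 0.03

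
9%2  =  1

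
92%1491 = 92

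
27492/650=13746/325=42.30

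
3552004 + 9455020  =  13007024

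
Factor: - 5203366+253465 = -4949901 = -  3^2*11^1*49999^1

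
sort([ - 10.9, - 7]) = [-10.9, - 7 ]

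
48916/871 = 56+140/871 = 56.16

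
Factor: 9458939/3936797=7^1*37^1*59^1*619^1 * 859^(-1 )*4583^( - 1)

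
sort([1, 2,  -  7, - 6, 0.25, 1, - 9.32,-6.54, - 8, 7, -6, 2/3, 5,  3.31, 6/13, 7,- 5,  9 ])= [-9.32,-8, - 7, -6.54,-6, - 6,-5,0.25,6/13,2/3, 1, 1, 2,3.31, 5 , 7, 7, 9]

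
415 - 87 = 328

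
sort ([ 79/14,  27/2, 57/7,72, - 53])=[ - 53,79/14, 57/7,27/2,72] 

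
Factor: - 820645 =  - 5^1*7^1  *  23447^1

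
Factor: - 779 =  - 19^1*41^1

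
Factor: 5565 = 3^1 * 5^1*7^1*53^1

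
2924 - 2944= - 20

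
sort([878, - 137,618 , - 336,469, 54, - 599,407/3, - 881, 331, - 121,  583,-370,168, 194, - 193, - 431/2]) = [ - 881, - 599 , - 370, - 336, - 431/2, - 193,- 137, -121, 54,407/3,168, 194, 331, 469,583, 618, 878 ]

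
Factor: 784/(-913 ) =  - 2^4 * 7^2 * 11^( - 1) * 83^( - 1 ) 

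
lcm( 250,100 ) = 500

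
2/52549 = 2/52549=0.00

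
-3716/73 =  - 51 + 7/73  =  -50.90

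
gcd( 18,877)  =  1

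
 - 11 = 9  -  20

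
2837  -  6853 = -4016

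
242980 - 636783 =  - 393803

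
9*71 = 639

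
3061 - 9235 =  - 6174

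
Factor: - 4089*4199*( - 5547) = 3^2*13^1*17^1*19^1 * 29^1*43^2*47^1 = 95240386917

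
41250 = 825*50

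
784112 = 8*98014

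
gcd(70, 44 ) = 2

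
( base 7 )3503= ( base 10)1277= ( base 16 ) 4FD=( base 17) 472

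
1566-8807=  - 7241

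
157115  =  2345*67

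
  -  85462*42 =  - 3589404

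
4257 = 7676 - 3419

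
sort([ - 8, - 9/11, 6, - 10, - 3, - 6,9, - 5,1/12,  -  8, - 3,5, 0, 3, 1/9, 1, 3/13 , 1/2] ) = [  -  10, - 8, - 8, - 6, - 5, - 3, - 3, - 9/11,0, 1/12, 1/9,  3/13, 1/2, 1, 3,5,6, 9] 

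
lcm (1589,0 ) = 0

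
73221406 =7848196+65373210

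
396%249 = 147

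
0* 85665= 0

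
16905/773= 21 + 672/773 =21.87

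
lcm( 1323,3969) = 3969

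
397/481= 397/481 = 0.83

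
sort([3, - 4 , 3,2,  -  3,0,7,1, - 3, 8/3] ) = [-4, - 3, - 3,0,1,2,8/3,3,3,7 ]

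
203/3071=203/3071= 0.07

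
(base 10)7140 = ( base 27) 9LC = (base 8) 15744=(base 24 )C9C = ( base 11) 5401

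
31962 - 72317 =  - 40355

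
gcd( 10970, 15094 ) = 2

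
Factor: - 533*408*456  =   - 99163584 = - 2^6  *3^2* 13^1*17^1*19^1*41^1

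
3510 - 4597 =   -  1087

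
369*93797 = 34611093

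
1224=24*51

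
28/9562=2/683 = 0.00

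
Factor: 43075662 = 2^1*3^1*7^1*1025611^1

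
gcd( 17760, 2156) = 4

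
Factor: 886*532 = 471352 = 2^3*7^1 * 19^1 * 443^1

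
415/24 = 17 + 7/24= 17.29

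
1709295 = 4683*365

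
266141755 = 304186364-38044609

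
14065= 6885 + 7180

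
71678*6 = 430068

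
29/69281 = 1/2389= 0.00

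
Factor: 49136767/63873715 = 5^(-1)*31^1*241^1*6577^1*12774743^(- 1)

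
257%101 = 55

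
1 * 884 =884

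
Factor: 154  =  2^1*7^1*11^1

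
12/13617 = 4/4539 = 0.00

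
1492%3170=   1492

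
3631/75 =3631/75 = 48.41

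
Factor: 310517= 19^1 * 59^1*277^1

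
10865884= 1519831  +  9346053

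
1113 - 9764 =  - 8651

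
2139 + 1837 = 3976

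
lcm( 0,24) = 0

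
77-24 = 53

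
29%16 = 13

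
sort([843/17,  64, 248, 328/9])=[ 328/9,843/17,  64, 248]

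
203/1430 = 203/1430 = 0.14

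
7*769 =5383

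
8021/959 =8 + 349/959 =8.36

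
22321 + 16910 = 39231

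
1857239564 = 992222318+865017246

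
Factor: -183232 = -2^6*7^1*409^1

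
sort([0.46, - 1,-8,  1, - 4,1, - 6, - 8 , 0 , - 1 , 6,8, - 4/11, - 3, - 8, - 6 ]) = [ - 8, - 8, - 8, - 6 , - 6, - 4 ,-3 ,  -  1 ,-1, - 4/11,0,0.46,  1  ,  1,6  ,  8 ] 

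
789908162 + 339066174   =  1128974336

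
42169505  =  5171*8155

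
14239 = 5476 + 8763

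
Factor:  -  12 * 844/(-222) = 1688/37 = 2^3*37^ ( - 1) * 211^1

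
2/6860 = 1/3430 = 0.00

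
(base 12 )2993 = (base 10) 4863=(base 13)22a1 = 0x12FF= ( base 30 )5C3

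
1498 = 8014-6516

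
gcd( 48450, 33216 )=6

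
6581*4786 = 31496666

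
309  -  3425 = -3116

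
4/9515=4/9515 = 0.00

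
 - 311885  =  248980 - 560865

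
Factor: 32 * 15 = 2^5*3^1*5^1 = 480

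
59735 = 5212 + 54523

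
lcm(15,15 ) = 15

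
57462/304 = 189 + 3/152  =  189.02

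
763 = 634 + 129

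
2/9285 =2/9285 = 0.00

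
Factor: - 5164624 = -2^4*59^1*5471^1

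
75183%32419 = 10345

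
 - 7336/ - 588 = 262/21 = 12.48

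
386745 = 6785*57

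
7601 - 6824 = 777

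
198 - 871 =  - 673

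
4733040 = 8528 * 555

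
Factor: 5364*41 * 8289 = 2^2*3^5*41^1*149^1*307^1 = 1822950036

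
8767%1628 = 627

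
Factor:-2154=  - 2^1  *  3^1*359^1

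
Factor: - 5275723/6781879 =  - 13^ (  -  1 )*19^(  -  1)*27457^(  -  1 )*5275723^1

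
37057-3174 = 33883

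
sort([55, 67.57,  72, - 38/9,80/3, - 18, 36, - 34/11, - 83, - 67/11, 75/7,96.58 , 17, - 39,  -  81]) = [ - 83 , - 81, - 39, - 18, - 67/11, - 38/9, - 34/11,75/7,17, 80/3,36, 55, 67.57, 72, 96.58]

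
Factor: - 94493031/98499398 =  - 2^(  -  1)*3^1*1879^1*16763^1 * 49249699^( - 1)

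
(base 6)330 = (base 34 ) 3O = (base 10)126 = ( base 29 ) 4a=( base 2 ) 1111110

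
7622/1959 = 7622/1959 = 3.89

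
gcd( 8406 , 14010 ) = 2802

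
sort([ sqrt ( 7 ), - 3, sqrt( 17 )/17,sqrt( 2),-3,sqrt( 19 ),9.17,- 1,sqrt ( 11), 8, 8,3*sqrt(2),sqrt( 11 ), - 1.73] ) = [ - 3, - 3, - 1.73, - 1,sqrt( 17 )/17,  sqrt( 2),sqrt( 7 ),sqrt ( 11),sqrt( 11 ),3*sqrt( 2 ),sqrt ( 19 ),8, 8,9.17]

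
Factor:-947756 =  - 2^2*41^1*5779^1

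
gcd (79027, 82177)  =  1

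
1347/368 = 1347/368 = 3.66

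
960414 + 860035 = 1820449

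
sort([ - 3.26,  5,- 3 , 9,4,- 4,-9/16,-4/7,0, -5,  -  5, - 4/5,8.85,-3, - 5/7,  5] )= [-5,-5, - 4,  -  3.26, - 3,-3,-4/5 ,-5/7, - 4/7,-9/16, 0, 4, 5,  5,  8.85, 9]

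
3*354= 1062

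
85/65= 17/13  =  1.31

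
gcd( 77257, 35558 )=23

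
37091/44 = 37091/44=842.98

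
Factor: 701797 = 41^1*17117^1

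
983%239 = 27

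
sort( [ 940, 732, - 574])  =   [-574, 732,940]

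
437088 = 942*464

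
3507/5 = 3507/5= 701.40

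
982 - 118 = 864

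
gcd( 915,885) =15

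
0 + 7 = 7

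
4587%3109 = 1478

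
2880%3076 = 2880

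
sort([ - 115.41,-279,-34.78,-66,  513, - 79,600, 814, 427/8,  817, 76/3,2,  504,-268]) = [ - 279,-268,-115.41,-79,-66, - 34.78, 2, 76/3,  427/8 , 504 , 513 , 600,  814, 817 ] 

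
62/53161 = 62/53161 = 0.00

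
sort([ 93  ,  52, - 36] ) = [  -  36, 52,93] 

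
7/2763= 7/2763 = 0.00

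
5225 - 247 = 4978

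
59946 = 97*618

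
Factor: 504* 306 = 154224 = 2^4 * 3^4*7^1*17^1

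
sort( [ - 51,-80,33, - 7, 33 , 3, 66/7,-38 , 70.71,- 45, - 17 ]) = [  -  80 , - 51,  -  45, - 38,-17,-7 , 3, 66/7,33, 33, 70.71 ]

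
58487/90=58487/90 =649.86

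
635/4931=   635/4931 = 0.13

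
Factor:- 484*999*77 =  - 2^2 * 3^3*7^1*11^3*37^1 = - 37230732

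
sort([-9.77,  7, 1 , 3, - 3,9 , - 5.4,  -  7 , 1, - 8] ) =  [ - 9.77, -8, - 7, - 5.4, - 3, 1, 1, 3,7, 9 ] 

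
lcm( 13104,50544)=353808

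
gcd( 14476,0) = 14476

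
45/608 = 45/608 = 0.07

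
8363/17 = 8363/17 = 491.94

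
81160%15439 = 3965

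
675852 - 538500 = 137352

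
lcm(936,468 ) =936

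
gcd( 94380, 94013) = 1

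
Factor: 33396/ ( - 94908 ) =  -253/719 = - 11^1*23^1*719^(  -  1)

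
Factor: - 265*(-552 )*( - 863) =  - 126239640  =  - 2^3*3^1*5^1*23^1*53^1 * 863^1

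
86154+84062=170216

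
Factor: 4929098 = 2^1*463^1*5323^1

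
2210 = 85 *26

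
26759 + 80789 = 107548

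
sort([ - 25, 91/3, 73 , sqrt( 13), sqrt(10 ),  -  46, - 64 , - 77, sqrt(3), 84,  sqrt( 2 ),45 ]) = [ - 77, - 64, - 46, - 25,sqrt(2 ), sqrt(3), sqrt( 10 ), sqrt(13 ), 91/3 , 45, 73, 84]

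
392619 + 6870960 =7263579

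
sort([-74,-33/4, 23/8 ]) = [-74 ,-33/4, 23/8 ]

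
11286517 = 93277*121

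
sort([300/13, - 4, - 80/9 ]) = [ - 80/9, - 4,300/13 ]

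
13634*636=8671224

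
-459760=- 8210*56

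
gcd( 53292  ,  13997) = 1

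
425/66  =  6+29/66  =  6.44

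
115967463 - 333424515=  - 217457052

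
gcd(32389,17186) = 661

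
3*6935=20805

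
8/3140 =2/785 = 0.00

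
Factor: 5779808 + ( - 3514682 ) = 2^1*3^1*377521^1 =2265126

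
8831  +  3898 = 12729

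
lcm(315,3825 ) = 26775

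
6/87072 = 1/14512 = 0.00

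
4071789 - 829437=3242352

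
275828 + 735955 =1011783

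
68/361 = 68/361 = 0.19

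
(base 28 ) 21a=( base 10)1606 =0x646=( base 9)2174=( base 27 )25d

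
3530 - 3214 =316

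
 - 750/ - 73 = 750/73 = 10.27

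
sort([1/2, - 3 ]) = [ - 3, 1/2]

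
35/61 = 35/61 = 0.57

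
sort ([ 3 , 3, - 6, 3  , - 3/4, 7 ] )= [ - 6, - 3/4, 3,3,  3, 7] 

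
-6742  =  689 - 7431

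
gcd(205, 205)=205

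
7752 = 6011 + 1741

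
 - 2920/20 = -146 = - 146.00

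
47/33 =47/33 = 1.42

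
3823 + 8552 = 12375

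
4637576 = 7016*661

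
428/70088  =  107/17522  =  0.01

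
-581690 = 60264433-60846123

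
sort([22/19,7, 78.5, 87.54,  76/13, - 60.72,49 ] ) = [ - 60.72,22/19,76/13, 7,  49,78.5,87.54] 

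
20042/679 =29 + 351/679 = 29.52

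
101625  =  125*813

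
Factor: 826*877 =2^1*7^1*59^1*877^1 = 724402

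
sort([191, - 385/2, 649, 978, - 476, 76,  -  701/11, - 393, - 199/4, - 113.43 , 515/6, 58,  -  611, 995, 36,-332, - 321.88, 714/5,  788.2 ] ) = [ - 611, - 476, - 393, - 332, - 321.88, - 385/2, - 113.43,-701/11, - 199/4, 36,58, 76, 515/6, 714/5,191,649, 788.2,978,995 ] 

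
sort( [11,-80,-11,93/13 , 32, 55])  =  [ - 80, - 11,93/13 , 11,32, 55]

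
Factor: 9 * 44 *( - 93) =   -  36828 = -2^2* 3^3 * 11^1 * 31^1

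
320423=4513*71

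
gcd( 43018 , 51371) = 1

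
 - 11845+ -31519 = - 43364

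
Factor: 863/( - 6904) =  -1/8 = -2^( - 3)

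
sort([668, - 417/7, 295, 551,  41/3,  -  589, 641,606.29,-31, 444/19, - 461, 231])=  [ - 589, - 461, - 417/7, - 31, 41/3, 444/19,231, 295,551 , 606.29, 641, 668] 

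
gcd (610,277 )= 1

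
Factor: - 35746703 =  - 35746703^1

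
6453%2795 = 863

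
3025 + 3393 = 6418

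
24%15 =9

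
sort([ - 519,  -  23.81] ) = [ - 519, - 23.81]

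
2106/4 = 526 + 1/2 = 526.50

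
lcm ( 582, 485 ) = 2910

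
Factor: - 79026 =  - 2^1*3^1*13171^1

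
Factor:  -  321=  - 3^1*107^1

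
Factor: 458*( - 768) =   -  351744 = - 2^9*3^1 *229^1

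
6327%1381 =803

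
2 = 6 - 4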